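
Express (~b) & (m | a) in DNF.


Step 1: Distribute ∧ over ∨: (¬b) ∧ (m ∨ a) = ((¬b) ∧ m) ∨ ((¬b) ∧ a).

((~b) & m) | ((~b) & a)


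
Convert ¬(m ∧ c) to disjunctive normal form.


Step 1: Apply De Morgan: ¬(m ∧ c) = ¬m ∨ ¬c.

(¬m) ∨ (¬c)


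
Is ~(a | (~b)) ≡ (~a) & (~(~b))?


Compare truth tables:
a | b | φ | ψ
-------------
False | False | False | False
True | False | False | False
False | True | True | True
True | True | False | False
The columns φ and ψ agree on every row.

Yes, they are logically equivalent.


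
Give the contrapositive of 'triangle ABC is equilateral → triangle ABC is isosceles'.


The contrapositive of (P → Q) is (¬Q → ¬P); it is logically equivalent to the original.
Here P = 'triangle ABC is equilateral' and Q = 'triangle ABC is isosceles'.

If not (triangle ABC is isosceles), then not (triangle ABC is equilateral).


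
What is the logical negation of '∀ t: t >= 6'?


¬(∀ x: φ) = ∃ x: ¬φ, and ¬(∃ x: φ) = ∀ x: ¬φ.
Apply to the universal statement.

∃ t: ¬(t >= 6)


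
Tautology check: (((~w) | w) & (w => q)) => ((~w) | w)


Build the truth table over {q, w}:
q | w | φ
---------
False | False | True
True | False | True
False | True | True
True | True | True
Every row evaluates to true.

Yes, it is a tautology.


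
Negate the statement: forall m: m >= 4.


¬(forall x: φ) = exists x: ¬φ, and ¬(exists x: φ) = forall x: ¬φ.
Apply to the universal statement.

exists m: ~(m >= 4)


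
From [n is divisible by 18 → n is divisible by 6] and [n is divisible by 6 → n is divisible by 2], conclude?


Hypothetical syllogism: from (P → Q) and (Q → R), infer (P → R).
Chain the two implications through the shared middle term 'n is divisible by 6'.

n is divisible by 18 → n is divisible by 2


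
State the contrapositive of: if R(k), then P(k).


The contrapositive of (P → Q) is (¬Q → ¬P); it is logically equivalent to the original.
Here P = 'R(k)' and Q = 'P(k)'.

If not (P(k)), then not (R(k)).


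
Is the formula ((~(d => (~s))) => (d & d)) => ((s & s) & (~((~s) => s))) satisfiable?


Check all 4 assignments over {d, s}:
d | s | φ
---------
False | False | False
True | False | False
False | True | False
True | True | False
No assignment makes the formula true.

Unsatisfiable.


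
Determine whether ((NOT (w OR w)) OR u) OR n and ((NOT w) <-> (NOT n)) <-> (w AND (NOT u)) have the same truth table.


Compare truth tables:
n | u | w | φ | ψ
-----------------
F | F | F | T | F
T | F | F | T | T
F | T | F | T | F
T | T | F | T | T
F | F | T | F | F
T | F | T | T | T
F | T | T | T | T
T | T | T | T | F
They differ at row 1 (n=F, u=F, w=F): φ=T but ψ=F.

No, they are not logically equivalent.


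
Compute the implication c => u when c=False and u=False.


Implication is false only when antecedent is true and consequent is false.
Substitute: c=False, u=False.
False => False evaluates to True.

True


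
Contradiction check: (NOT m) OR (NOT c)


Truth table over {c, m}:
c | m | φ
---------
F | F | T
T | F | T
F | T | T
T | T | F
Satisfying assignment at row 1: c=F, m=F gives T.

No, it is not a contradiction.


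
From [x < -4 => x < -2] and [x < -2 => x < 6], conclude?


Hypothetical syllogism: from (P → Q) and (Q → R), infer (P → R).
Chain the two implications through the shared middle term 'x < -2'.

x < -4 => x < 6


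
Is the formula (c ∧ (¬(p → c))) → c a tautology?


Build the truth table over {c, p}:
c | p | φ
---------
F | F | T
T | F | T
F | T | T
T | T | T
Every row evaluates to true.

Yes, it is a tautology.


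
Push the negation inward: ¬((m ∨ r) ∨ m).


De Morgan: the negation of a disjunction is the conjunction of the negations.
Distribute ¬ across ∨, flipping it to ∧, and negate each literal.

((¬m) ∧ (¬r)) ∧ (¬m)


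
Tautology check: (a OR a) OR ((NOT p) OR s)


Build the truth table over {a, p, s}:
a | p | s | φ
-------------
F | F | F | T
T | F | F | T
F | T | F | F
T | T | F | T
F | F | T | T
T | F | T | T
F | T | T | T
T | T | T | T
Counterexample at row 3: with a=F, p=T, s=F, the formula is F.

No, it is not a tautology.


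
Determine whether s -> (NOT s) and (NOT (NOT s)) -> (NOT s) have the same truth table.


Compare truth tables:
s | φ | ψ
---------
F | T | T
T | F | F
The columns φ and ψ agree on every row.

Yes, they are logically equivalent.


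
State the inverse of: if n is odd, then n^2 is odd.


The inverse of (P → Q) is (¬P → ¬Q). It is equivalent to the converse, not to the original.
Here P = 'n is odd' and Q = 'n^2 is odd'.

If not (n is odd), then not (n^2 is odd).


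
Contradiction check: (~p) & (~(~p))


Truth table over {p}:
p | φ
-----
False | False
True | False
Every row is false.

Yes, it is a contradiction.


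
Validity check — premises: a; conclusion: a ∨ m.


This matches the form of disjunction introduction: the conclusion follows in every model of the premises.

Valid.


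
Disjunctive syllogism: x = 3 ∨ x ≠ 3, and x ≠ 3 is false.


Disjunctive syllogism: from (P ∨ Q) and ¬P, infer Q.
One disjunct, 'x ≠ 3', is ruled out; the other must hold.

x = 3


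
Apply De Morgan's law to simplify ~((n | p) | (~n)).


De Morgan: the negation of a disjunction is the conjunction of the negations.
Distribute ~ across |, flipping it to &, and negate each literal.

((~n) & (~p)) & n


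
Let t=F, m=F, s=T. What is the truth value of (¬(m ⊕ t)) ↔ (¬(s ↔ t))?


Substitute t=F, m=F, s=T:
m ⊕ t = F ⊕ F = F
¬(m ⊕ t) = T
s ↔ t = T ↔ F = F
¬(s ↔ t) = T
(¬(m ⊕ t)) ↔ (¬(s ↔ t)) = T ↔ T = T

T


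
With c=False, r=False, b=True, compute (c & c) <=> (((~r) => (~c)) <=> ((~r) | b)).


Substitute c=False, r=False, b=True:
c & c = False & False = False
~r = True
~c = True
(~r) => (~c) = True => True = True
~r = True
(~r) | b = True | True = True
((~r) => (~c)) <=> ((~r) | b) = True <=> True = True
(c & c) <=> (((~r) => (~c)) <=> ((~r) | b)) = False <=> True = False

False


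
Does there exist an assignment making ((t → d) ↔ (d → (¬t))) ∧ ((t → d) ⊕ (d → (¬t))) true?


Check all 4 assignments over {d, t}:
d | t | φ
---------
F | F | F
T | F | F
F | T | F
T | T | F
No assignment makes the formula true.

Unsatisfiable.


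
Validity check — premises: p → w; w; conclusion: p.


This is affirming the consequent (fallacy). There exist truth assignments where the premises are all true but the conclusion is false.

Invalid.


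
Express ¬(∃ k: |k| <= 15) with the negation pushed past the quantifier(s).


¬(∀ x: φ) = ∃ x: ¬φ, and ¬(∃ x: φ) = ∀ x: ¬φ.
Apply to the existential statement.

∀ k: ¬(|k| <= 15)


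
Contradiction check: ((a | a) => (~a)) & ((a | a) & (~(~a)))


Truth table over {a}:
a | φ
-----
False | False
True | False
Every row is false.

Yes, it is a contradiction.


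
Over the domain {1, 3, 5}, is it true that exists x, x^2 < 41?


Evaluate the predicate on each element: 1:True, 3:True, 5:True.
Witness x = 1 satisfies the predicate.

True


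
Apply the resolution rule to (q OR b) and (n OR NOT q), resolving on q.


The clauses contain complementary literals q and NOTq.
Resolution eliminates this pair and disjoins the remaining literals (merging duplicates).

(b OR n)


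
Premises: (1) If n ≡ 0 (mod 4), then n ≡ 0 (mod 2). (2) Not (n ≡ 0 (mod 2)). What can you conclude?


Modus tollens: from (P → Q) and ¬Q, infer ¬P.
Q = 'n ≡ 0 (mod 2)' is denied; since P → Q, P must also fail.

Not (n ≡ 0 (mod 4)).


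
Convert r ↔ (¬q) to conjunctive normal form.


Step 1: Rewrite r ↔ (¬q) as (r → (¬q)) ∧ ((¬q) → r).
Step 2: Rewrite each implication as a disjunction.
Step 3: Eliminate any double negations (¬¬X = X).

((¬r) ∨ (¬q)) ∧ (q ∨ r)


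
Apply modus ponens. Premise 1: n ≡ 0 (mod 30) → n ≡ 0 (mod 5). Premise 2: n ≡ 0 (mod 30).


Modus ponens: from (P → Q) and P, infer Q.
P = 'n ≡ 0 (mod 30)' is asserted, and P → Q holds, so Q follows.

n ≡ 0 (mod 5).


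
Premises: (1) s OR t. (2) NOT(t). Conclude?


Disjunctive syllogism: from (P ∨ Q) and ¬P, infer Q.
One disjunct, 't', is ruled out; the other must hold.

s


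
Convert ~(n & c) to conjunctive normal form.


Step 1: Apply De Morgan: ¬(n ∧ c) = ¬n ∨ ¬c.

(~n) | (~c)


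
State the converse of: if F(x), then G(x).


The converse of (P → Q) is (Q → P). It is not in general equivalent to the original.
Here P = 'F(x)' and Q = 'G(x)'.

If G(x), then F(x).


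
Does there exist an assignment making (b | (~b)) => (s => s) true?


Search for a satisfying assignment over {b, s}.
Try b=False, s=False: the formula evaluates to True.
A satisfying assignment exists.

Satisfiable.


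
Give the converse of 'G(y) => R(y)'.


The converse of (P → Q) is (Q → P). It is not in general equivalent to the original.
Here P = 'G(y)' and Q = 'R(y)'.

If R(y), then G(y).


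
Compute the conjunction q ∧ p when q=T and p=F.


Conjunction is true only when both operands are true.
Substitute: q=T, p=F.
T ∧ F evaluates to F.

F


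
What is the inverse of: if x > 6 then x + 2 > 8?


The inverse of (P → Q) is (¬P → ¬Q). It is equivalent to the converse, not to the original.
Here P = 'x > 6' and Q = 'x + 2 > 8'.

If not (x > 6), then not (x + 2 > 8).


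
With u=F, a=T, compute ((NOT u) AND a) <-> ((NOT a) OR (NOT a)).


Substitute u=F, a=T:
NOT u = T
(NOT u) AND a = T AND T = T
NOT a = F
NOT a = F
(NOT a) OR (NOT a) = F OR F = F
((NOT u) AND a) <-> ((NOT a) OR (NOT a)) = T <-> F = F

F


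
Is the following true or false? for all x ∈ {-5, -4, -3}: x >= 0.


Evaluate the predicate on each element: -5:F, -4:F, -3:F.
Counterexample x = -5 fails the predicate.

F


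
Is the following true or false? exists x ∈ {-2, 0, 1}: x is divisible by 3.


Evaluate the predicate on each element: -2:False, 0:True, 1:False.
Witness x = 0 satisfies the predicate.

True


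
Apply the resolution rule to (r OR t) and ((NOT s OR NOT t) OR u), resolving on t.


The clauses contain complementary literals t and NOTt.
Resolution eliminates this pair and disjoins the remaining literals (merging duplicates).

((r OR NOT s) OR u)


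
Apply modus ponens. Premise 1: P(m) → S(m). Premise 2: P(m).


Modus ponens: from (P → Q) and P, infer Q.
P = 'P(m)' is asserted, and P → Q holds, so Q follows.

S(m).


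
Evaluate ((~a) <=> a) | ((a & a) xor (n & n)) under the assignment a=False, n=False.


Substitute a=False, n=False:
~a = True
(~a) <=> a = True <=> False = False
a & a = False & False = False
n & n = False & False = False
(a & a) xor (n & n) = False xor False = False
((~a) <=> a) | ((a & a) xor (n & n)) = False | False = False

False


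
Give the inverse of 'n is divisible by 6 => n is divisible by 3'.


The inverse of (P → Q) is (¬P → ¬Q). It is equivalent to the converse, not to the original.
Here P = 'n is divisible by 6' and Q = 'n is divisible by 3'.

If not (n is divisible by 6), then not (n is divisible by 3).


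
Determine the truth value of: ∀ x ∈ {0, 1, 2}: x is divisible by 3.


Evaluate the predicate on each element: 0:T, 1:F, 2:F.
Counterexample x = 1 fails the predicate.

F


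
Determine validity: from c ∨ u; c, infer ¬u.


This is affirming a disjunct (fallacy). There exist truth assignments where the premises are all true but the conclusion is false.

Invalid.


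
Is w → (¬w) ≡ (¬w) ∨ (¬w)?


Compare truth tables:
w | φ | ψ
---------
F | T | T
T | F | F
The columns φ and ψ agree on every row.

Yes, they are logically equivalent.


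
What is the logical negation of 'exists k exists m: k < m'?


Negation flips each quantifier (∀↔∃) and negates the inner predicate.
¬(exists k exists m: φ) = forall k forall m: ¬φ.

forall k forall m: ~(k < m)


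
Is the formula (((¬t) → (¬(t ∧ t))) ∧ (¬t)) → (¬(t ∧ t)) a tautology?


Build the truth table over {t}:
t | φ
-----
F | T
T | T
Every row evaluates to true.

Yes, it is a tautology.


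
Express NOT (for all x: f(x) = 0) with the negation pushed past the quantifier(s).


¬(for all x: φ) = there exists x: ¬φ, and ¬(there exists x: φ) = for all x: ¬φ.
Apply to the universal statement.

there exists x: NOT(f(x) = 0)


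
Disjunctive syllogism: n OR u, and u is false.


Disjunctive syllogism: from (P ∨ Q) and ¬P, infer Q.
One disjunct, 'u', is ruled out; the other must hold.

n


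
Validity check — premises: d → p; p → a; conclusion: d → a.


This matches the form of hypothetical syllogism: the conclusion follows in every model of the premises.

Valid.


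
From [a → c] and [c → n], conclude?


Hypothetical syllogism: from (P → Q) and (Q → R), infer (P → R).
Chain the two implications through the shared middle term 'c'.

a → n


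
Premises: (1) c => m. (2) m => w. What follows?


Hypothetical syllogism: from (P → Q) and (Q → R), infer (P → R).
Chain the two implications through the shared middle term 'm'.

c => w


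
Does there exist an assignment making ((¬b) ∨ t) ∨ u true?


Search for a satisfying assignment over {b, t, u}.
Try b=F, t=F, u=F: the formula evaluates to T.
A satisfying assignment exists.

Satisfiable.


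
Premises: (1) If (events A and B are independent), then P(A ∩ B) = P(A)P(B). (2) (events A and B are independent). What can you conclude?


Modus ponens: from (P → Q) and P, infer Q.
P = '(events A and B are independent)' is asserted, and P → Q holds, so Q follows.

P(A ∩ B) = P(A)P(B).


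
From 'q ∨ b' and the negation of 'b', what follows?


Disjunctive syllogism: from (P ∨ Q) and ¬P, infer Q.
One disjunct, 'b', is ruled out; the other must hold.

q


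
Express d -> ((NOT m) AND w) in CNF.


Step 1: Rewrite d → ((¬m) ∧ w) as ¬d ∨ ((¬m) ∧ w).
Step 2: Distribute ∨ over ∧.

((NOT d) OR (NOT m)) AND ((NOT d) OR w)


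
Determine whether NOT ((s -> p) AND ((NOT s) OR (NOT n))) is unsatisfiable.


Truth table over {n, p, s}:
n | p | s | φ
-------------
F | F | F | F
T | F | F | F
F | T | F | F
T | T | F | F
F | F | T | T
T | F | T | T
F | T | T | F
T | T | T | T
Satisfying assignment at row 5: n=F, p=F, s=T gives T.

No, it is not a contradiction.


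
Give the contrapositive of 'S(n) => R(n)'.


The contrapositive of (P → Q) is (¬Q → ¬P); it is logically equivalent to the original.
Here P = 'S(n)' and Q = 'R(n)'.

If not (R(n)), then not (S(n)).


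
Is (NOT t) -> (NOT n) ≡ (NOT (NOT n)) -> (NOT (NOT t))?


Compare truth tables:
n | t | φ | ψ
-------------
F | F | T | T
T | F | F | F
F | T | T | T
T | T | T | T
The columns φ and ψ agree on every row.

Yes, they are logically equivalent.


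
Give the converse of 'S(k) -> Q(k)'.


The converse of (P → Q) is (Q → P). It is not in general equivalent to the original.
Here P = 'S(k)' and Q = 'Q(k)'.

If Q(k), then S(k).


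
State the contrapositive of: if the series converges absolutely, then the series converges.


The contrapositive of (P → Q) is (¬Q → ¬P); it is logically equivalent to the original.
Here P = 'the series converges absolutely' and Q = 'the series converges'.

If not (the series converges), then not (the series converges absolutely).


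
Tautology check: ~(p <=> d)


Build the truth table over {d, p}:
d | p | φ
---------
False | False | False
True | False | True
False | True | True
True | True | False
Counterexample at row 1: with d=False, p=False, the formula is False.

No, it is not a tautology.


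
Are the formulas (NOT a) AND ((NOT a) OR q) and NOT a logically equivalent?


Compare truth tables:
a | q | φ | ψ
-------------
F | F | T | T
T | F | F | F
F | T | T | T
T | T | F | F
The columns φ and ψ agree on every row.

Yes, they are logically equivalent.


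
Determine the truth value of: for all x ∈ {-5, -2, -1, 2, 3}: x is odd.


Evaluate the predicate on each element: -5:T, -2:F, -1:T, 2:F, 3:T.
Counterexample x = -2 fails the predicate.

F


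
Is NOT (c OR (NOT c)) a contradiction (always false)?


Truth table over {c}:
c | φ
-----
F | F
T | F
Every row is false.

Yes, it is a contradiction.


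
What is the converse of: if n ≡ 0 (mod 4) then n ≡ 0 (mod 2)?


The converse of (P → Q) is (Q → P). It is not in general equivalent to the original.
Here P = 'n ≡ 0 (mod 4)' and Q = 'n ≡ 0 (mod 2)'.

If n ≡ 0 (mod 2), then n ≡ 0 (mod 4).


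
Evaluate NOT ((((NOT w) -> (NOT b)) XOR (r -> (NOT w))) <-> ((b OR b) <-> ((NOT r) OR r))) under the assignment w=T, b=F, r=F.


Substitute w=T, b=F, r=F:
… (earlier sub-steps elided)
(NOT w) -> (NOT b) = F -> T = T
NOT w = F
r -> (NOT w) = F -> F = T
((NOT w) -> (NOT b)) XOR (r -> (NOT w)) = T XOR T = F
b OR b = F OR F = F
NOT r = T
(NOT r) OR r = T OR F = T
(b OR b) <-> ((NOT r) OR r) = F <-> T = F
(((NOT w) -> (NOT b)) XOR (r -> (NOT w))) <-> ((b OR b) <-> ((NOT r) OR r)) = F <-> F = T
NOT ((((NOT w) -> (NOT b)) XOR (r -> (NOT w))) <-> ((b OR b) <-> ((NOT r) OR r))) = F

F


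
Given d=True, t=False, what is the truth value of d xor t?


Exclusive or is true when exactly one operand is true.
Substitute: d=True, t=False.
True xor False evaluates to True.

True


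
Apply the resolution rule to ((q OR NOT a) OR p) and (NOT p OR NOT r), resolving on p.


The clauses contain complementary literals p and NOTp.
Resolution eliminates this pair and disjoins the remaining literals (merging duplicates).

((NOT a OR q) OR NOT r)


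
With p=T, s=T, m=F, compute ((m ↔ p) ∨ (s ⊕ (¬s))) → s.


Substitute p=T, s=T, m=F:
m ↔ p = F ↔ T = F
¬s = F
s ⊕ (¬s) = T ⊕ F = T
(m ↔ p) ∨ (s ⊕ (¬s)) = F ∨ T = T
((m ↔ p) ∨ (s ⊕ (¬s))) → s = T → T = T

T


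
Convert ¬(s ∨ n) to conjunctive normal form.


Step 1: Apply De Morgan: ¬(s ∨ n) = ¬s ∧ ¬n.

(¬s) ∧ (¬n)


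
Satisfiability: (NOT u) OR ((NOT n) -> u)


Search for a satisfying assignment over {n, u}.
Try n=F, u=F: the formula evaluates to T.
A satisfying assignment exists.

Satisfiable.


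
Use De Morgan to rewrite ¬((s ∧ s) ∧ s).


De Morgan: the negation of a conjunction is the disjunction of the negations.
Distribute ¬ across ∧, flipping it to ∨, and negate each literal.

((¬s) ∨ (¬s)) ∨ (¬s)


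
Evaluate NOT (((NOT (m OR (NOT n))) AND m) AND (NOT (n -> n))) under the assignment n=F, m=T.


Substitute n=F, m=T:
NOT n = T
m OR (NOT n) = T OR T = T
NOT (m OR (NOT n)) = F
(NOT (m OR (NOT n))) AND m = F AND T = F
n -> n = F -> F = T
NOT (n -> n) = F
((NOT (m OR (NOT n))) AND m) AND (NOT (n -> n)) = F AND F = F
NOT (((NOT (m OR (NOT n))) AND m) AND (NOT (n -> n))) = T

T


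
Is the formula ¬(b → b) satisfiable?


Check all 2 assignments over {b}:
b | φ
-----
F | F
T | F
No assignment makes the formula true.

Unsatisfiable.


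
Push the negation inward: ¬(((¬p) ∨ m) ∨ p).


De Morgan: the negation of a disjunction is the conjunction of the negations.
Distribute ¬ across ∨, flipping it to ∧, and negate each literal.

(p ∧ (¬m)) ∧ (¬p)


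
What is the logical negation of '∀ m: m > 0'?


¬(∀ x: φ) = ∃ x: ¬φ, and ¬(∃ x: φ) = ∀ x: ¬φ.
Apply to the universal statement.

∃ m: ¬(m > 0)


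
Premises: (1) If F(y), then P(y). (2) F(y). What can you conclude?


Modus ponens: from (P → Q) and P, infer Q.
P = 'F(y)' is asserted, and P → Q holds, so Q follows.

P(y).


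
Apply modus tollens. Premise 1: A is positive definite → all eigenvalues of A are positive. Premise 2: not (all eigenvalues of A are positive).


Modus tollens: from (P → Q) and ¬Q, infer ¬P.
Q = 'all eigenvalues of A are positive' is denied; since P → Q, P must also fail.

Not (A is positive definite).


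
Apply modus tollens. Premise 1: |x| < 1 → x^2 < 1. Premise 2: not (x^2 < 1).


Modus tollens: from (P → Q) and ¬Q, infer ¬P.
Q = 'x^2 < 1' is denied; since P → Q, P must also fail.

Not (|x| < 1).


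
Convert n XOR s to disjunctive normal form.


Step 1: n ⊕ s is true exactly when they disagree: (n ∧ ¬s) ∨ (¬n ∧ s).

(n AND (NOT s)) OR ((NOT n) AND s)


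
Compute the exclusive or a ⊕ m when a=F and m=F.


Exclusive or is true when exactly one operand is true.
Substitute: a=F, m=F.
F ⊕ F evaluates to F.

F


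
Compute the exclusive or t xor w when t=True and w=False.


Exclusive or is true when exactly one operand is true.
Substitute: t=True, w=False.
True xor False evaluates to True.

True


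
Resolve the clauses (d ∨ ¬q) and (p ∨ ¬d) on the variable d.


The clauses contain complementary literals d and ¬d.
Resolution eliminates this pair and disjoins the remaining literals (merging duplicates).

(¬q ∨ p)


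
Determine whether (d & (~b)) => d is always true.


Build the truth table over {b, d}:
b | d | φ
---------
False | False | True
True | False | True
False | True | True
True | True | True
Every row evaluates to true.

Yes, it is a tautology.


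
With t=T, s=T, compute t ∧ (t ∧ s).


Substitute t=T, s=T:
t ∧ s = T ∧ T = T
t ∧ (t ∧ s) = T ∧ T = T

T


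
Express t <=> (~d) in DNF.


Step 1: t ↔ (¬d) is true exactly when both agree: (t ∧ (¬d)) ∨ (¬t ∧ ¬(¬d)).
Step 2: Eliminate any double negations (¬¬X = X).

(t & (~d)) | ((~t) & d)


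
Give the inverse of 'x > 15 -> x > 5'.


The inverse of (P → Q) is (¬P → ¬Q). It is equivalent to the converse, not to the original.
Here P = 'x > 15' and Q = 'x > 5'.

If not (x > 15), then not (x > 5).


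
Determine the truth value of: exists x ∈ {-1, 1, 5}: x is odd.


Evaluate the predicate on each element: -1:True, 1:True, 5:True.
Witness x = -1 satisfies the predicate.

True


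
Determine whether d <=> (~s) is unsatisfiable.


Truth table over {d, s}:
d | s | φ
---------
False | False | False
True | False | True
False | True | True
True | True | False
Satisfying assignment at row 2: d=True, s=False gives True.

No, it is not a contradiction.


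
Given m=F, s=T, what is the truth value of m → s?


Implication is false only when antecedent is true and consequent is false.
Substitute: m=F, s=T.
F → T evaluates to T.

T


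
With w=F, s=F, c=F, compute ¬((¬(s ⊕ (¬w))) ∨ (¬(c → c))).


Substitute w=F, s=F, c=F:
¬w = T
s ⊕ (¬w) = F ⊕ T = T
¬(s ⊕ (¬w)) = F
c → c = F → F = T
¬(c → c) = F
(¬(s ⊕ (¬w))) ∨ (¬(c → c)) = F ∨ F = F
¬((¬(s ⊕ (¬w))) ∨ (¬(c → c))) = T

T


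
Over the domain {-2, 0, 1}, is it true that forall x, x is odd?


Evaluate the predicate on each element: -2:False, 0:False, 1:True.
Counterexample x = -2 fails the predicate.

False


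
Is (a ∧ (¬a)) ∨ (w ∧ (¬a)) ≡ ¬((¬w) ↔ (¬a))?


Compare truth tables:
a | w | φ | ψ
-------------
F | F | F | F
T | F | F | T
F | T | T | T
T | T | F | F
They differ at row 2 (a=T, w=F): φ=F but ψ=T.

No, they are not logically equivalent.


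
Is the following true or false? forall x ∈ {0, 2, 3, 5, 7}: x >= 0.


Evaluate the predicate on each element: 0:True, 2:True, 3:True, 5:True, 7:True.
Every element satisfies the predicate.

True


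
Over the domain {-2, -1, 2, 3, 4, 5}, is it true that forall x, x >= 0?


Evaluate the predicate on each element: -2:False, -1:False, 2:True, 3:True, 4:True, 5:True.
Counterexample x = -2 fails the predicate.

False


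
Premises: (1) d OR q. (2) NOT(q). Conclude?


Disjunctive syllogism: from (P ∨ Q) and ¬P, infer Q.
One disjunct, 'q', is ruled out; the other must hold.

d


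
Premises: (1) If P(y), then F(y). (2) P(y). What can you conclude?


Modus ponens: from (P → Q) and P, infer Q.
P = 'P(y)' is asserted, and P → Q holds, so Q follows.

F(y).


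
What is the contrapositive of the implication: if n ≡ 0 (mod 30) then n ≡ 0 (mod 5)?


The contrapositive of (P → Q) is (¬Q → ¬P); it is logically equivalent to the original.
Here P = 'n ≡ 0 (mod 30)' and Q = 'n ≡ 0 (mod 5)'.

If not (n ≡ 0 (mod 5)), then not (n ≡ 0 (mod 30)).


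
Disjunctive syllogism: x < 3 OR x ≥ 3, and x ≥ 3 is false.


Disjunctive syllogism: from (P ∨ Q) and ¬P, infer Q.
One disjunct, 'x ≥ 3', is ruled out; the other must hold.

x < 3


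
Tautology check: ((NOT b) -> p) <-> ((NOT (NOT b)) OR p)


Build the truth table over {b, p}:
b | p | φ
---------
F | F | T
T | F | T
F | T | T
T | T | T
Every row evaluates to true.

Yes, it is a tautology.


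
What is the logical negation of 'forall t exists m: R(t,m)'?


Negation flips each quantifier (∀↔∃) and negates the inner predicate.
¬(forall t exists m: φ) = exists t forall m: ¬φ.

exists t forall m: ~(R(t,m))


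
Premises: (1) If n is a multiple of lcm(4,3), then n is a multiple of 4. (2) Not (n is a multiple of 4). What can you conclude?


Modus tollens: from (P → Q) and ¬Q, infer ¬P.
Q = 'n is a multiple of 4' is denied; since P → Q, P must also fail.

Not (n is a multiple of lcm(4,3)).


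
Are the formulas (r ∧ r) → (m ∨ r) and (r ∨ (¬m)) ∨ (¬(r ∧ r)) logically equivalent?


Compare truth tables:
m | r | φ | ψ
-------------
F | F | T | T
T | F | T | T
F | T | T | T
T | T | T | T
The columns φ and ψ agree on every row.

Yes, they are logically equivalent.


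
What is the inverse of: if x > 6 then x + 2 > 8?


The inverse of (P → Q) is (¬P → ¬Q). It is equivalent to the converse, not to the original.
Here P = 'x > 6' and Q = 'x + 2 > 8'.

If not (x > 6), then not (x + 2 > 8).


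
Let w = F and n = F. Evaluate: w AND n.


Conjunction is true only when both operands are true.
Substitute: w=F, n=F.
F AND F evaluates to F.

F


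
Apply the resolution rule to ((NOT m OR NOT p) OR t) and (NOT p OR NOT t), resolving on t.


The clauses contain complementary literals t and NOTt.
Resolution eliminates this pair and disjoins the remaining literals (merging duplicates).

(NOT p OR NOT m)


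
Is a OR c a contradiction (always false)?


Truth table over {a, c}:
a | c | φ
---------
F | F | F
T | F | T
F | T | T
T | T | T
Satisfying assignment at row 2: a=T, c=F gives T.

No, it is not a contradiction.


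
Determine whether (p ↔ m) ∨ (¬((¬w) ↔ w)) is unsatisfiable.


Truth table over {m, p, w}:
m | p | w | φ
-------------
F | F | F | T
T | F | F | T
F | T | F | T
T | T | F | T
F | F | T | T
T | F | T | T
F | T | T | T
T | T | T | T
Satisfying assignment at row 1: m=F, p=F, w=F gives T.

No, it is not a contradiction.


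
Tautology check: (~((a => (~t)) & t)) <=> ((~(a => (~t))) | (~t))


Build the truth table over {a, t}:
a | t | φ
---------
False | False | True
True | False | True
False | True | True
True | True | True
Every row evaluates to true.

Yes, it is a tautology.


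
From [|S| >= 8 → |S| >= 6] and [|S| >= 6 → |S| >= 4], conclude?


Hypothetical syllogism: from (P → Q) and (Q → R), infer (P → R).
Chain the two implications through the shared middle term '|S| >= 6'.

|S| >= 8 → |S| >= 4


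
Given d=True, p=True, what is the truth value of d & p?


Conjunction is true only when both operands are true.
Substitute: d=True, p=True.
True & True evaluates to True.

True


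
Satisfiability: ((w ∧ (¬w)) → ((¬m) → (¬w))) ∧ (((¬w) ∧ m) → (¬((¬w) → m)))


Search for a satisfying assignment over {m, w}.
Try m=F, w=F: the formula evaluates to T.
A satisfying assignment exists.

Satisfiable.


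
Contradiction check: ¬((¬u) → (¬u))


Truth table over {u}:
u | φ
-----
F | F
T | F
Every row is false.

Yes, it is a contradiction.


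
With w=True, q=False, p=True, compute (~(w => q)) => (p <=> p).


Substitute w=True, q=False, p=True:
w => q = True => False = False
~(w => q) = True
p <=> p = True <=> True = True
(~(w => q)) => (p <=> p) = True => True = True

True


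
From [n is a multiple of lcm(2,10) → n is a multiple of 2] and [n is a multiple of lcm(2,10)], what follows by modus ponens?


Modus ponens: from (P → Q) and P, infer Q.
P = 'n is a multiple of lcm(2,10)' is asserted, and P → Q holds, so Q follows.

n is a multiple of 2.


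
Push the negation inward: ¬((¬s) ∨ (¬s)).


De Morgan: the negation of a disjunction is the conjunction of the negations.
Distribute ¬ across ∨, flipping it to ∧, and negate each literal.

s ∧ s


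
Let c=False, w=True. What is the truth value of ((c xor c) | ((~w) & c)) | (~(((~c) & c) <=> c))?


Substitute c=False, w=True:
c xor c = False xor False = False
~w = False
(~w) & c = False & False = False
(c xor c) | ((~w) & c) = False | False = False
~c = True
(~c) & c = True & False = False
((~c) & c) <=> c = False <=> False = True
~(((~c) & c) <=> c) = False
((c xor c) | ((~w) & c)) | (~(((~c) & c) <=> c)) = False | False = False

False


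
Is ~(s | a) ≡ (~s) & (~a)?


Compare truth tables:
a | s | φ | ψ
-------------
False | False | True | True
True | False | False | False
False | True | False | False
True | True | False | False
The columns φ and ψ agree on every row.

Yes, they are logically equivalent.


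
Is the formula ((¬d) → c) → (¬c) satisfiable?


Search for a satisfying assignment over {c, d}.
Try c=F, d=F: the formula evaluates to T.
A satisfying assignment exists.

Satisfiable.


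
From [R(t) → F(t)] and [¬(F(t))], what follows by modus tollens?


Modus tollens: from (P → Q) and ¬Q, infer ¬P.
Q = 'F(t)' is denied; since P → Q, P must also fail.

Not (R(t)).


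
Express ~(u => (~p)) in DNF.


Step 1: Rewrite implication then negate: ¬(¬u ∨ (¬p)) = u ∧ ¬(¬p).
Step 2: Eliminate any double negations (¬¬X = X).

u & p


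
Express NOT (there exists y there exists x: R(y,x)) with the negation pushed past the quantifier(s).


Negation flips each quantifier (∀↔∃) and negates the inner predicate.
¬(there exists y there exists x: φ) = for all y for all x: ¬φ.

for all y for all x: NOT(R(y,x))


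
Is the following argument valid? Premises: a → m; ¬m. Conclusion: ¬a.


This matches the form of modus tollens: the conclusion follows in every model of the premises.

Valid.


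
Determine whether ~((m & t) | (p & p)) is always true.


Build the truth table over {m, p, t}:
m | p | t | φ
-------------
False | False | False | True
True | False | False | True
False | True | False | False
True | True | False | False
False | False | True | True
True | False | True | False
False | True | True | False
True | True | True | False
Counterexample at row 3: with m=False, p=True, t=False, the formula is False.

No, it is not a tautology.


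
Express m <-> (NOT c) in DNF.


Step 1: m ↔ (¬c) is true exactly when both agree: (m ∧ (¬c)) ∨ (¬m ∧ ¬(¬c)).
Step 2: Eliminate any double negations (¬¬X = X).

(m AND (NOT c)) OR ((NOT m) AND c)


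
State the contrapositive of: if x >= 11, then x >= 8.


The contrapositive of (P → Q) is (¬Q → ¬P); it is logically equivalent to the original.
Here P = 'x >= 11' and Q = 'x >= 8'.

If not (x >= 8), then not (x >= 11).


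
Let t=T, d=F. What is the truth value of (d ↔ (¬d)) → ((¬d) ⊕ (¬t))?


Substitute t=T, d=F:
¬d = T
d ↔ (¬d) = F ↔ T = F
¬d = T
¬t = F
(¬d) ⊕ (¬t) = T ⊕ F = T
(d ↔ (¬d)) → ((¬d) ⊕ (¬t)) = F → T = T

T


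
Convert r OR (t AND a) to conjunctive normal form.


Step 1: Distribute ∨ over ∧: r ∨ (t ∧ a) = (r ∨ t) ∧ (r ∨ a).

(r OR t) AND (r OR a)


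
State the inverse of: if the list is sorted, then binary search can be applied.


The inverse of (P → Q) is (¬P → ¬Q). It is equivalent to the converse, not to the original.
Here P = 'the list is sorted' and Q = 'binary search can be applied'.

If not (the list is sorted), then not (binary search can be applied).


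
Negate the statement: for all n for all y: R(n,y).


Negation flips each quantifier (∀↔∃) and negates the inner predicate.
¬(for all n for all y: φ) = there exists n there exists y: ¬φ.

there exists n there exists y: NOT(R(n,y))


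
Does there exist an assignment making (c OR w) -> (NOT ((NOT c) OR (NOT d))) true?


Search for a satisfying assignment over {c, d, w}.
Try c=F, d=F, w=F: the formula evaluates to T.
A satisfying assignment exists.

Satisfiable.


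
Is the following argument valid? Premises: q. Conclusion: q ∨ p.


This matches the form of disjunction introduction: the conclusion follows in every model of the premises.

Valid.


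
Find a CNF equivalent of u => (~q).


Step 1: Rewrite u → (¬q) as ¬u ∨ (¬q).

(~u) | (~q)


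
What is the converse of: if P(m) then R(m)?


The converse of (P → Q) is (Q → P). It is not in general equivalent to the original.
Here P = 'P(m)' and Q = 'R(m)'.

If R(m), then P(m).


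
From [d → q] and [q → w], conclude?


Hypothetical syllogism: from (P → Q) and (Q → R), infer (P → R).
Chain the two implications through the shared middle term 'q'.

d → w


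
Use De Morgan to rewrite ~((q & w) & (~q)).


De Morgan: the negation of a conjunction is the disjunction of the negations.
Distribute ~ across &, flipping it to |, and negate each literal.

((~q) | (~w)) | q


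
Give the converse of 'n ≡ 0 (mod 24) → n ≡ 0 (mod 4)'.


The converse of (P → Q) is (Q → P). It is not in general equivalent to the original.
Here P = 'n ≡ 0 (mod 24)' and Q = 'n ≡ 0 (mod 4)'.

If n ≡ 0 (mod 4), then n ≡ 0 (mod 24).


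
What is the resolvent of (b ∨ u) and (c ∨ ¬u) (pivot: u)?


The clauses contain complementary literals u and ¬u.
Resolution eliminates this pair and disjoins the remaining literals (merging duplicates).

(b ∨ c)


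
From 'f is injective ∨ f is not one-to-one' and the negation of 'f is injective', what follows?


Disjunctive syllogism: from (P ∨ Q) and ¬P, infer Q.
One disjunct, 'f is injective', is ruled out; the other must hold.

f is not one-to-one


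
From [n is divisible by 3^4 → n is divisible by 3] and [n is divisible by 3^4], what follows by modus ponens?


Modus ponens: from (P → Q) and P, infer Q.
P = 'n is divisible by 3^4' is asserted, and P → Q holds, so Q follows.

n is divisible by 3.


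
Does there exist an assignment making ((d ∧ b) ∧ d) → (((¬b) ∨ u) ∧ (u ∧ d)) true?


Search for a satisfying assignment over {b, d, u}.
Try b=F, d=F, u=F: the formula evaluates to T.
A satisfying assignment exists.

Satisfiable.


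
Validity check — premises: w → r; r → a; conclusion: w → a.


This matches the form of hypothetical syllogism: the conclusion follows in every model of the premises.

Valid.


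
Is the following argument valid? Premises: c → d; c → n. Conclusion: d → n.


This is (no valid rule). There exist truth assignments where the premises are all true but the conclusion is false.

Invalid.


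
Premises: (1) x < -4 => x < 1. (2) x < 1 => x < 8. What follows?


Hypothetical syllogism: from (P → Q) and (Q → R), infer (P → R).
Chain the two implications through the shared middle term 'x < 1'.

x < -4 => x < 8


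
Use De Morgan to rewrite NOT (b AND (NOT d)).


De Morgan: the negation of a conjunction is the disjunction of the negations.
Distribute NOT across AND, flipping it to OR, and negate each literal.

(NOT b) OR d


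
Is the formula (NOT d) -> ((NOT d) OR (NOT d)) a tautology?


Build the truth table over {d}:
d | φ
-----
F | T
T | T
Every row evaluates to true.

Yes, it is a tautology.


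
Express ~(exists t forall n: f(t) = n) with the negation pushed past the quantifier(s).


Negation flips each quantifier (∀↔∃) and negates the inner predicate.
¬(exists t forall n: φ) = forall t exists n: ¬φ.

forall t exists n: ~(f(t) = n)


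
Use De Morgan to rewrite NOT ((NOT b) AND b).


De Morgan: the negation of a conjunction is the disjunction of the negations.
Distribute NOT across AND, flipping it to OR, and negate each literal.

b OR (NOT b)


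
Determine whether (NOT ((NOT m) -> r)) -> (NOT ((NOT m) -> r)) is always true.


Build the truth table over {m, r}:
m | r | φ
---------
F | F | T
T | F | T
F | T | T
T | T | T
Every row evaluates to true.

Yes, it is a tautology.


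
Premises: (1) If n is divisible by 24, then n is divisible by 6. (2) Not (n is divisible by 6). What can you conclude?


Modus tollens: from (P → Q) and ¬Q, infer ¬P.
Q = 'n is divisible by 6' is denied; since P → Q, P must also fail.

Not (n is divisible by 24).


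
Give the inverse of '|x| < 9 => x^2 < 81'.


The inverse of (P → Q) is (¬P → ¬Q). It is equivalent to the converse, not to the original.
Here P = '|x| < 9' and Q = 'x^2 < 81'.

If not (|x| < 9), then not (x^2 < 81).


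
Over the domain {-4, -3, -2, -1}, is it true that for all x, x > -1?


Evaluate the predicate on each element: -4:F, -3:F, -2:F, -1:F.
Counterexample x = -4 fails the predicate.

F


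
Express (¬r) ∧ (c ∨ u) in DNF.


Step 1: Distribute ∧ over ∨: (¬r) ∧ (c ∨ u) = ((¬r) ∧ c) ∨ ((¬r) ∧ u).

((¬r) ∧ c) ∨ ((¬r) ∧ u)


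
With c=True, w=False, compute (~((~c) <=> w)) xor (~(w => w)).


Substitute c=True, w=False:
~c = False
(~c) <=> w = False <=> False = True
~((~c) <=> w) = False
w => w = False => False = True
~(w => w) = False
(~((~c) <=> w)) xor (~(w => w)) = False xor False = False

False


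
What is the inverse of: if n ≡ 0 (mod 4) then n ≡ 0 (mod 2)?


The inverse of (P → Q) is (¬P → ¬Q). It is equivalent to the converse, not to the original.
Here P = 'n ≡ 0 (mod 4)' and Q = 'n ≡ 0 (mod 2)'.

If not (n ≡ 0 (mod 4)), then not (n ≡ 0 (mod 2)).


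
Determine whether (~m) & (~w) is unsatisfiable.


Truth table over {m, w}:
m | w | φ
---------
False | False | True
True | False | False
False | True | False
True | True | False
Satisfying assignment at row 1: m=False, w=False gives True.

No, it is not a contradiction.


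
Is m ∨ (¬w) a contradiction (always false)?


Truth table over {m, w}:
m | w | φ
---------
F | F | T
T | F | T
F | T | F
T | T | T
Satisfying assignment at row 1: m=F, w=F gives T.

No, it is not a contradiction.


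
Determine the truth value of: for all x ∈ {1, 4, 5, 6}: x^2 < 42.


Evaluate the predicate on each element: 1:T, 4:T, 5:T, 6:T.
Every element satisfies the predicate.

T


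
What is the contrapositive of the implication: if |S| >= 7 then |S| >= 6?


The contrapositive of (P → Q) is (¬Q → ¬P); it is logically equivalent to the original.
Here P = '|S| >= 7' and Q = '|S| >= 6'.

If not (|S| >= 6), then not (|S| >= 7).


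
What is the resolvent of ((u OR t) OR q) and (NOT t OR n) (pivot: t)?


The clauses contain complementary literals t and NOTt.
Resolution eliminates this pair and disjoins the remaining literals (merging duplicates).

((u OR q) OR n)


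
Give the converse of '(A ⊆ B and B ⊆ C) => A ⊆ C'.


The converse of (P → Q) is (Q → P). It is not in general equivalent to the original.
Here P = '(A ⊆ B and B ⊆ C)' and Q = 'A ⊆ C'.

If A ⊆ C, then (A ⊆ B and B ⊆ C).


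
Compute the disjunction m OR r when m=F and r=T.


Disjunction is false only when both operands are false.
Substitute: m=F, r=T.
F OR T evaluates to T.

T


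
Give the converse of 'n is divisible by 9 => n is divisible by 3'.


The converse of (P → Q) is (Q → P). It is not in general equivalent to the original.
Here P = 'n is divisible by 9' and Q = 'n is divisible by 3'.

If n is divisible by 3, then n is divisible by 9.
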